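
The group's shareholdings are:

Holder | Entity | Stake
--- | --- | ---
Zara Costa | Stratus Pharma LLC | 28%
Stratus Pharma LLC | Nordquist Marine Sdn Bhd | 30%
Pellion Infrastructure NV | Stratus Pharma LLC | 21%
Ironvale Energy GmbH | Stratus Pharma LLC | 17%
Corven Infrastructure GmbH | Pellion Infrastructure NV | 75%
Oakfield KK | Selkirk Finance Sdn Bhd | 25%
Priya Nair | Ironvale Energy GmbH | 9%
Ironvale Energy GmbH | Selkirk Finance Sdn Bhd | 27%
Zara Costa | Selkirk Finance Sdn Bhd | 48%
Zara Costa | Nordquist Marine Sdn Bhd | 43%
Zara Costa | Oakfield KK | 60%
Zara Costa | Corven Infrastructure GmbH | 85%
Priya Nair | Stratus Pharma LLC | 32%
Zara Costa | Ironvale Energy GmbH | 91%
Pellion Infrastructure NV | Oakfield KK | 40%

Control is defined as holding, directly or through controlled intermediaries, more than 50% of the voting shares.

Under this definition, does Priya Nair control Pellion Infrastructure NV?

Priya's largest direct stake is 32% in Stratus, which does not meet the threshold, so Priya controls no company.
Neither Priya nor any entity Priya controls holds any voting interest in Pellion.
So Priya does not control Pellion.

No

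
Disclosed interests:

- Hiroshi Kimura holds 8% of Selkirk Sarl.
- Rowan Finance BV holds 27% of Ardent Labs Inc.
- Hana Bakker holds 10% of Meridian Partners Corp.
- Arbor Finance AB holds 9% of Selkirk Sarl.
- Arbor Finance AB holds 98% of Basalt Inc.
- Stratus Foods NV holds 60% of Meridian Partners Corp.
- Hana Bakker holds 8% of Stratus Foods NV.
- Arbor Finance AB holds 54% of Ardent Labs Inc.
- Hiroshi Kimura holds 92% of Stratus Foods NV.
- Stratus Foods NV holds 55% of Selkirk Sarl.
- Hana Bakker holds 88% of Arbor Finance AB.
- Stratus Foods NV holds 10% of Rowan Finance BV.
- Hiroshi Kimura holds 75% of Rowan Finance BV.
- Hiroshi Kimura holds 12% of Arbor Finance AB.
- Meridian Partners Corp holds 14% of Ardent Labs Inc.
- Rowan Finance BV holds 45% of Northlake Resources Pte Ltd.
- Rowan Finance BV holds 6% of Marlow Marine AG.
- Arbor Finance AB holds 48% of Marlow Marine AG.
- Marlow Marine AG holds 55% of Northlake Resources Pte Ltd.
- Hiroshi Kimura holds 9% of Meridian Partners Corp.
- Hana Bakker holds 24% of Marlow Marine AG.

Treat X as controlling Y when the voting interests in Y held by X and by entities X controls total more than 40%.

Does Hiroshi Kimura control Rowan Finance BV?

Yes

Hiroshi holds 92% of Stratus, so Hiroshi controls Stratus.
Hiroshi and Stratus together hold 75% + 10% = 85% of Rowan, so Hiroshi controls Rowan.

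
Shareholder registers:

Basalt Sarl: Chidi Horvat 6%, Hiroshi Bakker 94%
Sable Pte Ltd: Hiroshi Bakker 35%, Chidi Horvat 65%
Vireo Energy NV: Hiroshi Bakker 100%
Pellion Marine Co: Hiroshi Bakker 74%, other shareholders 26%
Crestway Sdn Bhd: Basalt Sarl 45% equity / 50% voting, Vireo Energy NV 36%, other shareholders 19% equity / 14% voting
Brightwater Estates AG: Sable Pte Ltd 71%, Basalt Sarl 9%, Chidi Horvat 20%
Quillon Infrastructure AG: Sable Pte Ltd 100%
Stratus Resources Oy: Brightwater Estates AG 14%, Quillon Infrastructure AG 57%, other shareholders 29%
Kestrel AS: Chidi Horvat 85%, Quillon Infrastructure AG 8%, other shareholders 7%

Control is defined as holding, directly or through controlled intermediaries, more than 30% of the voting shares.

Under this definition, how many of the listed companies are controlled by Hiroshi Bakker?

8

Hiroshi holds 94% of Basalt, so Hiroshi controls Basalt.
Hiroshi holds 35% of Sable, so Hiroshi controls Sable.
Hiroshi holds 100% of Vireo, so Hiroshi controls Vireo.
Hiroshi holds 74% of Pellion, so Hiroshi controls Pellion.
Basalt and Vireo together hold 50% + 36% = 86% of Crestway, so Hiroshi controls Crestway.
Sable and Basalt together hold 71% + 9% = 80% of Brightwater, so Hiroshi controls Brightwater.
Sable holds 100% of Quillon, so Hiroshi controls Quillon.
Brightwater and Quillon together hold 14% + 57% = 71% of Stratus, so Hiroshi controls Stratus.
No other company's threshold is met.
Hiroshi controls 8 companies.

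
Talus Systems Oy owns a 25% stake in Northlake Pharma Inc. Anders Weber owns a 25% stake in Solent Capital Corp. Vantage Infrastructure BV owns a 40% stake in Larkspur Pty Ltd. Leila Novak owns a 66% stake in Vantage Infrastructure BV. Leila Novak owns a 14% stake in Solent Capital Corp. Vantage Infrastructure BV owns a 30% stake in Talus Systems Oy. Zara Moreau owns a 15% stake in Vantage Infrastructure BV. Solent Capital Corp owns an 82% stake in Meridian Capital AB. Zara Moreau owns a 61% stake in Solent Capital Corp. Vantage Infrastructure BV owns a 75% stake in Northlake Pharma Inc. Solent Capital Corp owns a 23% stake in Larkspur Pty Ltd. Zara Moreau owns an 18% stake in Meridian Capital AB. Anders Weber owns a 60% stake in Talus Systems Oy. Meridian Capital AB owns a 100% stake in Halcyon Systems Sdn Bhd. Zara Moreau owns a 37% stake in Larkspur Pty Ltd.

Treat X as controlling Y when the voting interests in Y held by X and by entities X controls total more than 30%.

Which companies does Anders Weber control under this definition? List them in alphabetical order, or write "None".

Talus Systems Oy

Anders holds 60% of Talus, so Anders controls Talus.
No other company's threshold is met.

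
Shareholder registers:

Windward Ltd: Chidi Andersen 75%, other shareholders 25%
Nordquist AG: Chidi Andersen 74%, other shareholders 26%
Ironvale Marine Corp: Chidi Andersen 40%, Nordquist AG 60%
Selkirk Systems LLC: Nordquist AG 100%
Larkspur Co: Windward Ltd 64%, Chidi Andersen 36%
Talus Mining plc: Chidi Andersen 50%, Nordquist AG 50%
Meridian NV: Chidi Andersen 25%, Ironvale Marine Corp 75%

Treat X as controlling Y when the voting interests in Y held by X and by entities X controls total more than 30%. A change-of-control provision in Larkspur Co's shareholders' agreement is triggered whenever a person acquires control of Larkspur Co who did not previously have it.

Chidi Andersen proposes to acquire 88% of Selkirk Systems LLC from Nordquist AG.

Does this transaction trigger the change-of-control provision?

The purchase adds only to Chidi's holdings (Nordquist's stake shrinks), so Chidi is the only person who could newly come to control Larkspur.
Chidi holds 75% of Windward, so Chidi controls Windward.
Windward and Chidi together hold 64% + 36% = 100% of Larkspur, so Chidi controls Larkspur.
So Chidi already controls Larkspur before the transaction.
After the purchase, Chidi holds 88% of Selkirk directly, and Nordquist's stake falls to 12%.
Chidi controlled Larkspur already, so this is not a new person acquiring control; every other person's position is unchanged or reduced.
No new person acquires control, so the clause is not triggered.

No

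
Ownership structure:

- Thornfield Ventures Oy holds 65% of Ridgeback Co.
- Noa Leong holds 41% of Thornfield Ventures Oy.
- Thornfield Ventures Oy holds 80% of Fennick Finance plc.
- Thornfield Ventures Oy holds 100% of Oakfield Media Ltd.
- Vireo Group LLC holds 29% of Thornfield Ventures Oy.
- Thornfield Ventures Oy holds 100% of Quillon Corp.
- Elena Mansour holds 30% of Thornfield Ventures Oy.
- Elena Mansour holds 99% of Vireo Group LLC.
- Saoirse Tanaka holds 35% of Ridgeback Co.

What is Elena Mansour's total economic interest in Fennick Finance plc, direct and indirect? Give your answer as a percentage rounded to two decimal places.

46.97%

Elena reaches Fennick along 2 paths.
Via Vireo → Thornfield: 99% × 29% × 80% = 22.968%.
Via Thornfield: 30% × 80% = 24%.
Total: 22.968% + 24% = 46.968%.
Rounded: 46.97%.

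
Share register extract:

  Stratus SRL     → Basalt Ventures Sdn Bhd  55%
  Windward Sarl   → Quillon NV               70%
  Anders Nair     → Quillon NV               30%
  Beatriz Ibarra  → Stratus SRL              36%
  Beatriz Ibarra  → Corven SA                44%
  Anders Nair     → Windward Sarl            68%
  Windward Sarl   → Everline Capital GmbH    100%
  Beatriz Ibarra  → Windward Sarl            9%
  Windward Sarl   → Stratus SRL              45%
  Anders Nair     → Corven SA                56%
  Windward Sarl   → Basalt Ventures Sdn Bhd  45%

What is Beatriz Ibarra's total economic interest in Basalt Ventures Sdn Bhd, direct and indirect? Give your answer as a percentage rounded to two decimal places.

Beatriz reaches Basalt along 3 paths.
Via Windward → Stratus: 9% × 45% × 55% = 2.2275%.
Via Stratus: 36% × 55% = 19.8%.
Via Windward: 9% × 45% = 4.05%.
Total: 2.2275% + 19.8% + 4.05% = 26.0775%.
Rounded: 26.08%.

26.08%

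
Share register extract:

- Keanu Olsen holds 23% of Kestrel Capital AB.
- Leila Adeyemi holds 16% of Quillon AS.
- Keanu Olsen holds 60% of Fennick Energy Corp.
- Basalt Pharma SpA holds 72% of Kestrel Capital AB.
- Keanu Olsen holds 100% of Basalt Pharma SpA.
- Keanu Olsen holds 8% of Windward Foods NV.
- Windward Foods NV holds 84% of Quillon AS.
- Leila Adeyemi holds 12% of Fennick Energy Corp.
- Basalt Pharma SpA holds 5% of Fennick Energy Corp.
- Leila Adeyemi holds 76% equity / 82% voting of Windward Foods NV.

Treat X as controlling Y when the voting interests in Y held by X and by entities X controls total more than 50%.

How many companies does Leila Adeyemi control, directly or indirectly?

2

Leila holds 82% of Windward, so Leila controls Windward.
Windward and Leila together hold 84% + 16% = 100% of Quillon, so Leila controls Quillon.
No other company's threshold is met.
Leila controls 2 companies.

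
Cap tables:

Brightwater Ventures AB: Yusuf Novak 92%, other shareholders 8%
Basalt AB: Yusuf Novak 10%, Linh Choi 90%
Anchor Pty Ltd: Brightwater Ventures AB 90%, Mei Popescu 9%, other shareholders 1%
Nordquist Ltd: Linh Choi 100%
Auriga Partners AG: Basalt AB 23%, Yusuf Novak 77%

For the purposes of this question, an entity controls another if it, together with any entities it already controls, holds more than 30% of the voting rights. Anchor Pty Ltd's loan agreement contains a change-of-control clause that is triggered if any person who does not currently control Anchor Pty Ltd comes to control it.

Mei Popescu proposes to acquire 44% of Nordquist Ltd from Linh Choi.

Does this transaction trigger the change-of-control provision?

The purchase adds only to Mei's holdings (Linh's stake shrinks), so Mei is the only person who could newly come to control Anchor.
Mei's largest direct stake is 9% in Anchor, which does not meet the threshold, so Mei controls no company.
In Anchor, Mei's side holds only 9%, not > 30%.
So before the transaction, Mei does not control Anchor.
After the purchase, Mei holds 44% of Nordquist directly, and Linh's stake falls to 56%.
Mei holds 44% of Nordquist, so Mei controls Nordquist.
After the transaction, Mei's side holds 9% of Anchor, not > 30%, so Mei still does not control Anchor.
No new person acquires control, so the clause is not triggered.

No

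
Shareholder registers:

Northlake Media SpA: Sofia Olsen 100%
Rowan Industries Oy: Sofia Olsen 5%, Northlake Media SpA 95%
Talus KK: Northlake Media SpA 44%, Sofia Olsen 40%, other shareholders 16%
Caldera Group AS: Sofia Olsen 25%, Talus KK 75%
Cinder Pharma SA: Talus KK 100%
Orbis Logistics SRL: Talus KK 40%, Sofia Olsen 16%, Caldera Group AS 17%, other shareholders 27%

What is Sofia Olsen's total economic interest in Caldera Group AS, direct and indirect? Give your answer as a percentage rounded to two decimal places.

Sofia reaches Caldera along 3 paths.
Direct stake: 25% = 25%.
Via Northlake → Talus: 100% × 44% × 75% = 33%.
Via Talus: 40% × 75% = 30%.
Total: 25% + 33% + 30% = 88%.
Rounded: 88.00%.

88.00%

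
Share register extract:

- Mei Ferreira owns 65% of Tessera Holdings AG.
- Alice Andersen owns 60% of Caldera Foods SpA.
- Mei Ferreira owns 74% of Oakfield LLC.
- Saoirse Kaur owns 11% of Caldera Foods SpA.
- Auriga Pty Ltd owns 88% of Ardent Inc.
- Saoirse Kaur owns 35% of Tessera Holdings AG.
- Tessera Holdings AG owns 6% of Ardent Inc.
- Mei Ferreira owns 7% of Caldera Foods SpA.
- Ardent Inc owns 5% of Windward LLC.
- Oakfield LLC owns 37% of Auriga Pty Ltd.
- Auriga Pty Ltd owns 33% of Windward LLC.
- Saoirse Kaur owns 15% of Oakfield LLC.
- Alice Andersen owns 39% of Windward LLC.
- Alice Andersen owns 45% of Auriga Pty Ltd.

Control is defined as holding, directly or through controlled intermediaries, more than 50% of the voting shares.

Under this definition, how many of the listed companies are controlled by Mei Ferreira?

2

Mei holds 74% of Oakfield, so Mei controls Oakfield.
Mei holds 65% of Tessera, so Mei controls Tessera.
No other company's threshold is met.
Mei controls 2 companies.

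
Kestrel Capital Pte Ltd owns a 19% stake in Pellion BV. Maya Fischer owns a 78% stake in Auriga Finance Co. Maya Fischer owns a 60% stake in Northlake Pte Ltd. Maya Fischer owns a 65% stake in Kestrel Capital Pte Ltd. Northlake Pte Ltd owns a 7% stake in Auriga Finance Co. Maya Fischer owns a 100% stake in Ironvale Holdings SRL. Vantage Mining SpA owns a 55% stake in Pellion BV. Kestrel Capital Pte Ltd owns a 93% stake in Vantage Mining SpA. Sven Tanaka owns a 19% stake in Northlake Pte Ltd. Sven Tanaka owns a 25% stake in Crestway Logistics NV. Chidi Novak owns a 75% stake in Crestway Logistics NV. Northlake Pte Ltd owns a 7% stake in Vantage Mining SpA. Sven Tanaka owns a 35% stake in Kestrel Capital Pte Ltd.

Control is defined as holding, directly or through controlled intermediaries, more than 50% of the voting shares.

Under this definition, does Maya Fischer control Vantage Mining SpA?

Maya holds 65% of Kestrel, so Maya controls Kestrel.
Maya holds 60% of Northlake, so Maya controls Northlake.
Kestrel and Northlake together hold 93% + 7% = 100% of Vantage, so Maya controls Vantage.

Yes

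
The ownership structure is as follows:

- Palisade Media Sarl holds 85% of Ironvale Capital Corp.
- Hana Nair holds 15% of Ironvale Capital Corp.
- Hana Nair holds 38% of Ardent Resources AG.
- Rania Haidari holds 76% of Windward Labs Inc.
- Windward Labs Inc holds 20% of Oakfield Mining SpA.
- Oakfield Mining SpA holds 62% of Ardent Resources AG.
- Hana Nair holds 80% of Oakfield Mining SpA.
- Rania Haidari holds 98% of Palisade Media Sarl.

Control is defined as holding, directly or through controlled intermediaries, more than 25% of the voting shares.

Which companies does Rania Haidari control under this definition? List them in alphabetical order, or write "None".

Rania holds 76% of Windward, so Rania controls Windward.
Rania holds 98% of Palisade, so Rania controls Palisade.
Palisade holds 85% of Ironvale, so Rania controls Ironvale.
No other company's threshold is met.

Ironvale Capital Corp, Palisade Media Sarl, Windward Labs Inc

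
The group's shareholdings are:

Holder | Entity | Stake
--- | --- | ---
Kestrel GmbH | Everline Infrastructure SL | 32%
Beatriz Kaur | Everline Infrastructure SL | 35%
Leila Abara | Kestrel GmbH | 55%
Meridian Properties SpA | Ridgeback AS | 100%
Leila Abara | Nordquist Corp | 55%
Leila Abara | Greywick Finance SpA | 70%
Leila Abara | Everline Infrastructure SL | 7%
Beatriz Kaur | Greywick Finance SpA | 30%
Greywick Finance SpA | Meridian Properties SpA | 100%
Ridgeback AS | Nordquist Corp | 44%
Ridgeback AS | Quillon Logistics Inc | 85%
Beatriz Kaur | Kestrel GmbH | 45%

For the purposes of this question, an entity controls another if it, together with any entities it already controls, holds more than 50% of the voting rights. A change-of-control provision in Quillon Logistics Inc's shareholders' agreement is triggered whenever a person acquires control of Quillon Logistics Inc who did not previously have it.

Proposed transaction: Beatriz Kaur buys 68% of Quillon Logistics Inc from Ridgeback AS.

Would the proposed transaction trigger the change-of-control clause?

The purchase adds only to Beatriz's holdings (Ridgeback's stake shrinks), so Beatriz is the only person who could newly come to control Quillon.
Beatriz's largest direct stake is 45% in Kestrel, which does not meet the threshold, so Beatriz controls no company.
Neither Beatriz nor any entity Beatriz controls holds any voting interest in Quillon.
So before the transaction, Beatriz does not control Quillon.
After the purchase, Beatriz holds 68% of Quillon directly, and Ridgeback's stake falls to 17%.
Beatriz holds 68% of Quillon, so Beatriz controls Quillon.
Beatriz did not control Quillon before and does after, so the clause is triggered.

Yes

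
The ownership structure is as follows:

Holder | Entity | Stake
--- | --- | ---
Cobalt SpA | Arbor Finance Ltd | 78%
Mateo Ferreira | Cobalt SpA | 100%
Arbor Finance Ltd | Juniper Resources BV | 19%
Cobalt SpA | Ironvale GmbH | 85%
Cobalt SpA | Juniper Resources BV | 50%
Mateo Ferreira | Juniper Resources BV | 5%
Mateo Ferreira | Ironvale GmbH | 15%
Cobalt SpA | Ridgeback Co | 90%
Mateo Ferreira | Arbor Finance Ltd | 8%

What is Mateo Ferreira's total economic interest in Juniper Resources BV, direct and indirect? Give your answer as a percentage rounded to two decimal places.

71.34%

Mateo reaches Juniper along 4 paths.
Via Cobalt → Arbor: 100% × 78% × 19% = 14.82%.
Via Arbor: 8% × 19% = 1.52%.
Direct stake: 5% = 5%.
Via Cobalt: 100% × 50% = 50%.
Total: 14.82% + 1.52% + 5% + 50% = 71.34%.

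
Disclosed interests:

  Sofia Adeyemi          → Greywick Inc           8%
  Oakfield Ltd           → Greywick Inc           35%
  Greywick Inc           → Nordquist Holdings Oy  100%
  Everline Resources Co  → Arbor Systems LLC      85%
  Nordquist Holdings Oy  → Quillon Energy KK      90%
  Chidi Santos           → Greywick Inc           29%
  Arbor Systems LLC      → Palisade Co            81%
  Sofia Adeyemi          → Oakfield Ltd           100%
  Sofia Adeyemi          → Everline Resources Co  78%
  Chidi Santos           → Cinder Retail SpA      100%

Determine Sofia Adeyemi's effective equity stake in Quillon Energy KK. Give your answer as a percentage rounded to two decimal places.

38.70%

Sofia reaches Quillon along 2 paths.
Via Greywick → Nordquist: 8% × 100% × 90% = 7.2%.
Via Oakfield → Greywick → Nordquist: 100% × 35% × 100% × 90% = 31.5%.
Total: 7.2% + 31.5% = 38.7%.
Rounded: 38.70%.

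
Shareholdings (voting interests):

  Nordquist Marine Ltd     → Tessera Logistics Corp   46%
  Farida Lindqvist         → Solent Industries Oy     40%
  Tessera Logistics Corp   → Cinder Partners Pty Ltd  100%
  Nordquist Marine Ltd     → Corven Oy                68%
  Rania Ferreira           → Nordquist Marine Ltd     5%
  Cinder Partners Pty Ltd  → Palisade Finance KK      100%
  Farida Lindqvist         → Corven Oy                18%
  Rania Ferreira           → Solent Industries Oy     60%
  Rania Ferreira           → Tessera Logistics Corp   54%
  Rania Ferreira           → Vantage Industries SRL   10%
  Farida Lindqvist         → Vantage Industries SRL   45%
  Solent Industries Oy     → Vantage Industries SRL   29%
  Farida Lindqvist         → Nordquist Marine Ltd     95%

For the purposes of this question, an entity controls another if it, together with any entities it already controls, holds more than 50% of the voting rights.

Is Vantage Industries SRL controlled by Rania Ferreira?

No

Rania holds 60% of Solent, so Rania controls Solent.
Rania holds 54% of Tessera, so Rania controls Tessera.
Tessera holds 100% of Cinder, so Rania controls Cinder.
Cinder holds 100% of Palisade, so Rania controls Palisade.
In Vantage, Rania's side holds only 29% + 10% = 39%, not > 50%.
So Rania does not control Vantage.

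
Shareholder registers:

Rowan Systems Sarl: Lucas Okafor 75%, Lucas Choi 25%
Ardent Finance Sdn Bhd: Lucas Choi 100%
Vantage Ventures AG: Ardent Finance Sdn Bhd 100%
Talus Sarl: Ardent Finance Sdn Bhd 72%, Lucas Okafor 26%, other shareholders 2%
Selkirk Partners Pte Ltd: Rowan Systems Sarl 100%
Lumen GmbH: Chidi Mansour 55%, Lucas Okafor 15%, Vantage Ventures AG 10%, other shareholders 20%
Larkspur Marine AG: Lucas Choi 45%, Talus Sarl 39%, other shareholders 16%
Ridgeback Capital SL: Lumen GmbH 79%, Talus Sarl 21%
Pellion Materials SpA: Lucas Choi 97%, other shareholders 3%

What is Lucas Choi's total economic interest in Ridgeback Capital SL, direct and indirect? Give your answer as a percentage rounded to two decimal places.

23.02%

Lucas Choi reaches Ridgeback along 2 paths.
Via Ardent → Vantage → Lumen: 100% × 100% × 10% × 79% = 7.9%.
Via Ardent → Talus: 100% × 72% × 21% = 15.12%.
Total: 7.9% + 15.12% = 23.02%.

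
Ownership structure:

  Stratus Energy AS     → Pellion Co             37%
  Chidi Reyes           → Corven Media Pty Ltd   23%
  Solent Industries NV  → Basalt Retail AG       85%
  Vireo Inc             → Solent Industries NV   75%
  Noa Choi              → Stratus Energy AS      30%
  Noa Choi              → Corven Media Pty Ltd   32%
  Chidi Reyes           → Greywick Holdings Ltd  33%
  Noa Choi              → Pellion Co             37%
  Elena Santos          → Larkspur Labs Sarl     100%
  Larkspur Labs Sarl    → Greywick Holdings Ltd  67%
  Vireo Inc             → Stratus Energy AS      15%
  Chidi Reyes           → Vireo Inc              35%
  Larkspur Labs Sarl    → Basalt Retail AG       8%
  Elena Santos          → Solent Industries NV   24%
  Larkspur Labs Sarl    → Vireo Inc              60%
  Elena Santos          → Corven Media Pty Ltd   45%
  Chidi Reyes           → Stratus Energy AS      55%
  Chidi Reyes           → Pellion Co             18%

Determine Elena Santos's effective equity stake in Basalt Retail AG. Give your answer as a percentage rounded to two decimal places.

Elena reaches Basalt along 3 paths.
Via Larkspur: 100% × 8% = 8%.
Via Solent: 24% × 85% = 20.4%.
Via Larkspur → Vireo → Solent: 100% × 60% × 75% × 85% = 38.25%.
Total: 8% + 20.4% + 38.25% = 66.65%.

66.65%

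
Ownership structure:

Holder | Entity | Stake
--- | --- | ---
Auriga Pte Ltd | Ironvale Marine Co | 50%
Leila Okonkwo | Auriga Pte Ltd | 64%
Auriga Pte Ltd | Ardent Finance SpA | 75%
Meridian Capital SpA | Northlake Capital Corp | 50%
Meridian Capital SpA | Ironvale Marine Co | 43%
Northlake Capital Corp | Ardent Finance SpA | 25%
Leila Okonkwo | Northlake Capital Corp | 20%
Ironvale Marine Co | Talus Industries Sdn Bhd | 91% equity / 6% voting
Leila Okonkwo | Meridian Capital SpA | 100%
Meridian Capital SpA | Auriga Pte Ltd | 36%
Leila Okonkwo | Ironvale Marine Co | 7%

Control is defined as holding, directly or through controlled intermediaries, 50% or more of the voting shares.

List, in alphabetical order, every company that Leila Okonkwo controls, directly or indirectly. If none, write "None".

Ardent Finance SpA, Auriga Pte Ltd, Ironvale Marine Co, Meridian Capital SpA, Northlake Capital Corp

Leila holds 100% of Meridian, so Leila controls Meridian.
Leila and Meridian together hold 20% + 50% = 70% of Northlake, so Leila controls Northlake.
Meridian and Leila together hold 36% + 64% = 100% of Auriga, so Leila controls Auriga.
Auriga and Meridian and Leila together hold 50% + 43% + 7% = 100% of Ironvale, so Leila controls Ironvale.
Northlake and Auriga together hold 25% + 75% = 100% of Ardent, so Leila controls Ardent.
No other company's threshold is met.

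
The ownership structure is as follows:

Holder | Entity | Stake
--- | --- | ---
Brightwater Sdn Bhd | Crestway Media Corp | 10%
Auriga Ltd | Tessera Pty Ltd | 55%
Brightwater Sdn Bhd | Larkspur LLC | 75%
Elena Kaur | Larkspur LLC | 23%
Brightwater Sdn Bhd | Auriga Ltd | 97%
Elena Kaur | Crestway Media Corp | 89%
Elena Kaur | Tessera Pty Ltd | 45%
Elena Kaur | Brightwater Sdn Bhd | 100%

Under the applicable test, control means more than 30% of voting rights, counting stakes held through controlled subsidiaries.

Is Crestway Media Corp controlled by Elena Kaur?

Yes

Elena holds 100% of Brightwater, so Elena controls Brightwater.
Brightwater and Elena together hold 10% + 89% = 99% of Crestway, so Elena controls Crestway.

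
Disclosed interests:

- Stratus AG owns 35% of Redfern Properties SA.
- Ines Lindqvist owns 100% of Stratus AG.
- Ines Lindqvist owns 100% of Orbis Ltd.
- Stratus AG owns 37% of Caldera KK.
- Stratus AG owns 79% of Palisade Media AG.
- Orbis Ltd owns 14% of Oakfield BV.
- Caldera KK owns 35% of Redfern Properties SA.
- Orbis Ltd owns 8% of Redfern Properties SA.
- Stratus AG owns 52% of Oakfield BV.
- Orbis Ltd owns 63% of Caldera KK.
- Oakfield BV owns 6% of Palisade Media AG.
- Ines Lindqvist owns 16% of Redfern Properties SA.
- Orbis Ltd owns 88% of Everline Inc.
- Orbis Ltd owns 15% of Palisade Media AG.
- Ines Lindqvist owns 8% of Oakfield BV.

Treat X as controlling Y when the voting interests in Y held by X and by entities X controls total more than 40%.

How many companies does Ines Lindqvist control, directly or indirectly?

7

Ines holds 100% of Orbis, so Ines controls Orbis.
Ines holds 100% of Stratus, so Ines controls Stratus.
Ines and Stratus and Orbis together hold 8% + 52% + 14% = 74% of Oakfield, so Ines controls Oakfield.
Stratus and Orbis together hold 37% + 63% = 100% of Caldera, so Ines controls Caldera.
Caldera and Orbis and Stratus and Ines together hold 35% + 8% + 35% + 16% = 94% of Redfern, so Ines controls Redfern.
Orbis holds 88% of Everline, so Ines controls Everline.
Orbis and Oakfield and Stratus together hold 15% + 6% + 79% = 100% of Palisade, so Ines controls Palisade.
Ines controls 7 companies.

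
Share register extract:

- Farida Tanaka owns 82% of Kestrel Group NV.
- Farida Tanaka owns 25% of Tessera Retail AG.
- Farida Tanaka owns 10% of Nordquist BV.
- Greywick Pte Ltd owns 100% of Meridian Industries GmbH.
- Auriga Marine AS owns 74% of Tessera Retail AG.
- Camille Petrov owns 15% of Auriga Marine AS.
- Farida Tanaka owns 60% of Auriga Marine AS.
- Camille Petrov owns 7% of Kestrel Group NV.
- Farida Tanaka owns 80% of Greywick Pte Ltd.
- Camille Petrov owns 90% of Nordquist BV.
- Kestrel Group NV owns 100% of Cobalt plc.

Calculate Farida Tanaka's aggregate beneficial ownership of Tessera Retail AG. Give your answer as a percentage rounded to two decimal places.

Farida reaches Tessera along 2 paths.
Direct stake: 25% = 25%.
Via Auriga: 60% × 74% = 44.4%.
Total: 25% + 44.4% = 69.4%.
Rounded: 69.40%.

69.40%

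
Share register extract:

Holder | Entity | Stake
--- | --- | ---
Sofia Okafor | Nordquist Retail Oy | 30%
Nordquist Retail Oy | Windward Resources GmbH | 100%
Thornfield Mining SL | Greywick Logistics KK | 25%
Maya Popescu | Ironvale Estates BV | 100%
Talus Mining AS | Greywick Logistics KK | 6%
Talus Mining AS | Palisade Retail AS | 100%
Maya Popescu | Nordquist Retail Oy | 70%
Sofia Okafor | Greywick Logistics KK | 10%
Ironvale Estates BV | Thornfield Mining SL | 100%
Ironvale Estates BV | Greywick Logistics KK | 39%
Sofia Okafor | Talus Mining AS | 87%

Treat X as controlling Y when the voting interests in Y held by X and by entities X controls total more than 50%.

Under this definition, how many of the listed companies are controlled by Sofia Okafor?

2

Sofia holds 87% of Talus, so Sofia controls Talus.
Talus holds 100% of Palisade, so Sofia controls Palisade.
No other company's threshold is met.
Sofia controls 2 companies.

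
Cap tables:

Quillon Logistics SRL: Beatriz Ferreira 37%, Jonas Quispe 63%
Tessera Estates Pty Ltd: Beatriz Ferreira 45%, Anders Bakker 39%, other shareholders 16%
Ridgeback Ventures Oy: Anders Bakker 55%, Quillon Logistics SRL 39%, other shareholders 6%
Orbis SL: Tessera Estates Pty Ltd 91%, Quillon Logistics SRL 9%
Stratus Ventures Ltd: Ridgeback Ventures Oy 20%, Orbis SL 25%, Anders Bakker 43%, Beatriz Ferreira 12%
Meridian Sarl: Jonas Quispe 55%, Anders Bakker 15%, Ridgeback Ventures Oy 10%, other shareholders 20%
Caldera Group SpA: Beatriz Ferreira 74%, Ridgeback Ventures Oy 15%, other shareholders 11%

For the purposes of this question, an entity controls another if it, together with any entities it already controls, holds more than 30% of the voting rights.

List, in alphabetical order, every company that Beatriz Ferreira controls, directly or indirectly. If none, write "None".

Beatriz holds 37% of Quillon, so Beatriz controls Quillon.
Beatriz holds 45% of Tessera, so Beatriz controls Tessera.
Quillon holds 39% of Ridgeback, so Beatriz controls Ridgeback.
Tessera and Quillon together hold 91% + 9% = 100% of Orbis, so Beatriz controls Orbis.
Ridgeback and Orbis and Beatriz together hold 20% + 25% + 12% = 57% of Stratus, so Beatriz controls Stratus.
Beatriz and Ridgeback together hold 74% + 15% = 89% of Caldera, so Beatriz controls Caldera.
No other company's threshold is met.

Caldera Group SpA, Orbis SL, Quillon Logistics SRL, Ridgeback Ventures Oy, Stratus Ventures Ltd, Tessera Estates Pty Ltd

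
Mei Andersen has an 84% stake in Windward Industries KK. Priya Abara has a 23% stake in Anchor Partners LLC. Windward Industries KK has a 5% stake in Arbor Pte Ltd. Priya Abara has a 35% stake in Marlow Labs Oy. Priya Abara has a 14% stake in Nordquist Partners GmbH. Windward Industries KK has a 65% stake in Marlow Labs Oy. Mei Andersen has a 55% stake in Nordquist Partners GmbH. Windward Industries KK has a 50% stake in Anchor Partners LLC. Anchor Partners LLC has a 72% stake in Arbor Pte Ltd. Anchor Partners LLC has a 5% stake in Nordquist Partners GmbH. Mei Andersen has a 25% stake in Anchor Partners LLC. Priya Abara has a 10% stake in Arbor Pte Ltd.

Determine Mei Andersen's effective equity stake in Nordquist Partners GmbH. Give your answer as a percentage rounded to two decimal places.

Mei reaches Nordquist along 3 paths.
Via Windward → Anchor: 84% × 50% × 5% = 2.1%.
Via Anchor: 25% × 5% = 1.25%.
Direct stake: 55% = 55%.
Total: 2.1% + 1.25% + 55% = 58.35%.

58.35%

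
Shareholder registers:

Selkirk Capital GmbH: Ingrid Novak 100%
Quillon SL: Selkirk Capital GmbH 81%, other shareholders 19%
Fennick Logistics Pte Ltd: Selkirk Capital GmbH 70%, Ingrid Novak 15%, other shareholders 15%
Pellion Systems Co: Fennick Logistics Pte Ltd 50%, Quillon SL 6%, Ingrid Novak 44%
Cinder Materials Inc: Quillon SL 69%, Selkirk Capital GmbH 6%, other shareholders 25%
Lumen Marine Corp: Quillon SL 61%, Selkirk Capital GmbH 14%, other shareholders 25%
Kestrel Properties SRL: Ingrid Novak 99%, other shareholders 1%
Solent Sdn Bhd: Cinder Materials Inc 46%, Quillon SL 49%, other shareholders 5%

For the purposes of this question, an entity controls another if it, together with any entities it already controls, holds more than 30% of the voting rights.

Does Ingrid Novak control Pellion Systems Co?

Yes

Ingrid holds 100% of Selkirk, so Ingrid controls Selkirk.
Selkirk and Ingrid together hold 70% + 15% = 85% of Fennick, so Ingrid controls Fennick.
Selkirk holds 81% of Quillon, so Ingrid controls Quillon.
Fennick and Quillon and Ingrid together hold 50% + 6% + 44% = 100% of Pellion, so Ingrid controls Pellion.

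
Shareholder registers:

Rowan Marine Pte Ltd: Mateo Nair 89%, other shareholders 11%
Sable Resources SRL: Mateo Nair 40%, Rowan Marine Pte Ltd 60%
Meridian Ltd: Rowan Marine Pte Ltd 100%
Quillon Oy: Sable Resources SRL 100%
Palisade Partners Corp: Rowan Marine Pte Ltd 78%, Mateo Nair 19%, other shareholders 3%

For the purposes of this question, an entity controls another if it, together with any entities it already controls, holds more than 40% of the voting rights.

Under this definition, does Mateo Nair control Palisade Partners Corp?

Yes

Mateo holds 89% of Rowan, so Mateo controls Rowan.
Rowan and Mateo together hold 78% + 19% = 97% of Palisade, so Mateo controls Palisade.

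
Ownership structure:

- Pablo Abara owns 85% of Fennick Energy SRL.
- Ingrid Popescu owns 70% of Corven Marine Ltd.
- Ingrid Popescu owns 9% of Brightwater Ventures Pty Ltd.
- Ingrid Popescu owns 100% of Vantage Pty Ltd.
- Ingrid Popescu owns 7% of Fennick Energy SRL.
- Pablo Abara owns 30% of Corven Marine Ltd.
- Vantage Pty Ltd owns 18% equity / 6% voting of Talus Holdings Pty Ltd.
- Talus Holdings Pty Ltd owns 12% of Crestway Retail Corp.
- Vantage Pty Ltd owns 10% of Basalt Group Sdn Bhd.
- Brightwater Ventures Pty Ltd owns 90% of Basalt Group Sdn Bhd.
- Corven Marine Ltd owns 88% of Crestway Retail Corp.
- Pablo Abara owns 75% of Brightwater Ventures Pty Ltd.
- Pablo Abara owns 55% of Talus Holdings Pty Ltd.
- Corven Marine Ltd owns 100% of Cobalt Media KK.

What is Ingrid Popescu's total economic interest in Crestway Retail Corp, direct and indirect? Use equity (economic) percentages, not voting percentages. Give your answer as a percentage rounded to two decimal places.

63.76%

Ingrid reaches Crestway along 2 paths.
Via Vantage → Talus: 100% × 18% × 12% = 2.16%.
Via Corven: 70% × 88% = 61.6%.
Total: 2.16% + 61.6% = 63.76%.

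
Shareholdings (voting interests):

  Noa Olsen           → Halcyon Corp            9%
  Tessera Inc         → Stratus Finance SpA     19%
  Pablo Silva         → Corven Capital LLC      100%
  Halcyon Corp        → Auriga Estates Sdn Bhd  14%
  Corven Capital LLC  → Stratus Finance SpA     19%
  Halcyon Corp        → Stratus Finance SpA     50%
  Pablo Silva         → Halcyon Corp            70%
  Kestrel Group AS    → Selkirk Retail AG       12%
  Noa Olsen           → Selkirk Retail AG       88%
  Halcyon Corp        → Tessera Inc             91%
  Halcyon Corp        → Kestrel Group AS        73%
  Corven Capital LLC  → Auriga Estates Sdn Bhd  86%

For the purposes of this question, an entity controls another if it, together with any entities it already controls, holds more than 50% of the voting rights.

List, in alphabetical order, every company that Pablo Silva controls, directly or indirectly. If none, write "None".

Pablo holds 70% of Halcyon, so Pablo controls Halcyon.
Pablo holds 100% of Corven, so Pablo controls Corven.
Halcyon holds 91% of Tessera, so Pablo controls Tessera.
Halcyon holds 73% of Kestrel, so Pablo controls Kestrel.
Tessera and Corven and Halcyon together hold 19% + 19% + 50% = 88% of Stratus, so Pablo controls Stratus.
Halcyon and Corven together hold 14% + 86% = 100% of Auriga, so Pablo controls Auriga.
No other company's threshold is met.

Auriga Estates Sdn Bhd, Corven Capital LLC, Halcyon Corp, Kestrel Group AS, Stratus Finance SpA, Tessera Inc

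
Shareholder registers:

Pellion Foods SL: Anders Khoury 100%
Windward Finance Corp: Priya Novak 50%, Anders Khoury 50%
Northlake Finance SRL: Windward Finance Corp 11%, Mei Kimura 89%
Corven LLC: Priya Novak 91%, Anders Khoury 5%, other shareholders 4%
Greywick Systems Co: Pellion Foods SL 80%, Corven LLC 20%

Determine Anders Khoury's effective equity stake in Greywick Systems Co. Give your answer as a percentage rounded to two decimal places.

81.00%

Anders reaches Greywick along 2 paths.
Via Pellion: 100% × 80% = 80%.
Via Corven: 5% × 20% = 1%.
Total: 80% + 1% = 81%.
Rounded: 81.00%.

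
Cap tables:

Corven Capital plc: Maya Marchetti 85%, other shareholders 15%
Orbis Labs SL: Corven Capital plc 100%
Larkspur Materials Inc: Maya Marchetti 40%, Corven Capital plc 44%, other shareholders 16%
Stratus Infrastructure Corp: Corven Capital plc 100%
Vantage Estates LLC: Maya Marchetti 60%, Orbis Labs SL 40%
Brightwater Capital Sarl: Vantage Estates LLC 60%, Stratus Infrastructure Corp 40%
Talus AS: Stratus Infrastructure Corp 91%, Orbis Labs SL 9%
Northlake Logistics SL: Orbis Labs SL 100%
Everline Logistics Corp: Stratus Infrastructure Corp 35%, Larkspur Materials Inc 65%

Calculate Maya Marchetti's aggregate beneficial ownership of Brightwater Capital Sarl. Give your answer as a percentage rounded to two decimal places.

90.40%

Maya reaches Brightwater along 3 paths.
Via Vantage: 60% × 60% = 36%.
Via Corven → Orbis → Vantage: 85% × 100% × 40% × 60% = 20.4%.
Via Corven → Stratus: 85% × 100% × 40% = 34%.
Total: 36% + 20.4% + 34% = 90.4%.
Rounded: 90.40%.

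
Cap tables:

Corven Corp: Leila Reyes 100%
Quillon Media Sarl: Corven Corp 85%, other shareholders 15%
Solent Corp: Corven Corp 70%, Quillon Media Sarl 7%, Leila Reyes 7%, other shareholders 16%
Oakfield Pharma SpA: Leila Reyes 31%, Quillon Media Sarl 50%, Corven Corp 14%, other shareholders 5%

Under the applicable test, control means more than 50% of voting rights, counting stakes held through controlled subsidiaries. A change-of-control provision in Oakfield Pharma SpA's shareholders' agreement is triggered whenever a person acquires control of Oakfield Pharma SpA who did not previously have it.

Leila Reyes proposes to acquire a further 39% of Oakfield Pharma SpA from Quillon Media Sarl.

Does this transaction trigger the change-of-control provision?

The purchase adds only to Leila's holdings (Quillon's stake shrinks), so Leila is the only person who could newly come to control Oakfield.
Leila holds 100% of Corven, so Leila controls Corven.
Corven holds 85% of Quillon, so Leila controls Quillon.
Leila and Quillon and Corven together hold 31% + 50% + 14% = 95% of Oakfield, so Leila controls Oakfield.
So Leila already controls Oakfield before the transaction.
After the purchase, Leila's direct stake in Oakfield rises to 31% + 39% = 70%, and Quillon's stake falls to 11%.
Leila controlled Oakfield already, so this is not a new person acquiring control; every other person's position is unchanged or reduced.
No new person acquires control, so the clause is not triggered.

No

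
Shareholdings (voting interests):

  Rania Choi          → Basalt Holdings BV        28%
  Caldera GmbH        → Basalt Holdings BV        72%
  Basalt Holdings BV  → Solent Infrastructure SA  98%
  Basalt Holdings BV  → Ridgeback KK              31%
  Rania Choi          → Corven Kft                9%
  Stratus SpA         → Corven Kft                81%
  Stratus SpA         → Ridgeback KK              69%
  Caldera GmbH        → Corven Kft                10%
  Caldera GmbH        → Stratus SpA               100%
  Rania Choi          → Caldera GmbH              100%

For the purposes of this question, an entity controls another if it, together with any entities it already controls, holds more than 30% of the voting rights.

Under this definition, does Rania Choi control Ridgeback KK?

Rania holds 100% of Caldera, so Rania controls Caldera.
Caldera and Rania together hold 72% + 28% = 100% of Basalt, so Rania controls Basalt.
Caldera holds 100% of Stratus, so Rania controls Stratus.
Basalt and Stratus together hold 31% + 69% = 100% of Ridgeback, so Rania controls Ridgeback.

Yes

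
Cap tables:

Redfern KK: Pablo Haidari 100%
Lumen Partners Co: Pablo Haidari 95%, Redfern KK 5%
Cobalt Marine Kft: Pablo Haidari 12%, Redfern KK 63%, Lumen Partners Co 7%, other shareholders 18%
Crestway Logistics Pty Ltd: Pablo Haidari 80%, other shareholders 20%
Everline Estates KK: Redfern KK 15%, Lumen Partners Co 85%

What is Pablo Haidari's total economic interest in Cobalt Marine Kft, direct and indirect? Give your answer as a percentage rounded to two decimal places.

Pablo reaches Cobalt along 4 paths.
Direct stake: 12% = 12%.
Via Redfern: 100% × 63% = 63%.
Via Lumen: 95% × 7% = 6.65%.
Via Redfern → Lumen: 100% × 5% × 7% = 0.35%.
Total: 12% + 63% + 6.65% + 0.35% = 82%.
Rounded: 82.00%.

82.00%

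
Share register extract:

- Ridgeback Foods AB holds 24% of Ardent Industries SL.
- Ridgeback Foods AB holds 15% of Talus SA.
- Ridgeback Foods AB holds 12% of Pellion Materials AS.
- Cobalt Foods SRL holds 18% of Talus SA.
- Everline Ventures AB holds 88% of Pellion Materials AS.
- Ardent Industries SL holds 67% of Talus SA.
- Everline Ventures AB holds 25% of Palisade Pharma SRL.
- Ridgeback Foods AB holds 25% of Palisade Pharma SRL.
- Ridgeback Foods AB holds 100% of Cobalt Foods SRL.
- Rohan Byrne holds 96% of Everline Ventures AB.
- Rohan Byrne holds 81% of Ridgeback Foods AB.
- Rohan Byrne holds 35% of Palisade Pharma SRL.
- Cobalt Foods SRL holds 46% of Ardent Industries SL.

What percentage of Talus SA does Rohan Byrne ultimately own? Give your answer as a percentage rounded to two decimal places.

64.72%

Rohan reaches Talus along 4 paths.
Via Ridgeback: 81% × 15% = 12.15%.
Via Ridgeback → Cobalt: 81% × 100% × 18% = 14.58%.
Via Ridgeback → Cobalt → Ardent: 81% × 100% × 46% × 67% = 24.9642%.
Via Ridgeback → Ardent: 81% × 24% × 67% = 13.0248%.
Total: 12.15% + 14.58% + 24.9642% + 13.0248% = 64.719%.
Rounded: 64.72%.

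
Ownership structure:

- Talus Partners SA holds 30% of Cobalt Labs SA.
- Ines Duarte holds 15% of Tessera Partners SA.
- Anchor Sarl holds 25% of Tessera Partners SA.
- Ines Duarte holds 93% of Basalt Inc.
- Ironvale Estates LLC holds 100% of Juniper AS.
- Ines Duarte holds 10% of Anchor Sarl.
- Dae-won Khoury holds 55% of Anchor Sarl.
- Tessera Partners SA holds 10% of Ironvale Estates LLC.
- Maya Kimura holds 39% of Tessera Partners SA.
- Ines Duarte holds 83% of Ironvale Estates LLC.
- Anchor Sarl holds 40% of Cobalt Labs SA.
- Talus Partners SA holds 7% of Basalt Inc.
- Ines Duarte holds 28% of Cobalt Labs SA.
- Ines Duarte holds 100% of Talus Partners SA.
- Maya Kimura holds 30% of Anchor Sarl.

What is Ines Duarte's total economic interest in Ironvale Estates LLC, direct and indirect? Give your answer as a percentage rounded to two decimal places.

84.75%

Ines reaches Ironvale along 3 paths.
Direct stake: 83% = 83%.
Via Tessera: 15% × 10% = 1.5%.
Via Anchor → Tessera: 10% × 25% × 10% = 0.25%.
Total: 83% + 1.5% + 0.25% = 84.75%.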